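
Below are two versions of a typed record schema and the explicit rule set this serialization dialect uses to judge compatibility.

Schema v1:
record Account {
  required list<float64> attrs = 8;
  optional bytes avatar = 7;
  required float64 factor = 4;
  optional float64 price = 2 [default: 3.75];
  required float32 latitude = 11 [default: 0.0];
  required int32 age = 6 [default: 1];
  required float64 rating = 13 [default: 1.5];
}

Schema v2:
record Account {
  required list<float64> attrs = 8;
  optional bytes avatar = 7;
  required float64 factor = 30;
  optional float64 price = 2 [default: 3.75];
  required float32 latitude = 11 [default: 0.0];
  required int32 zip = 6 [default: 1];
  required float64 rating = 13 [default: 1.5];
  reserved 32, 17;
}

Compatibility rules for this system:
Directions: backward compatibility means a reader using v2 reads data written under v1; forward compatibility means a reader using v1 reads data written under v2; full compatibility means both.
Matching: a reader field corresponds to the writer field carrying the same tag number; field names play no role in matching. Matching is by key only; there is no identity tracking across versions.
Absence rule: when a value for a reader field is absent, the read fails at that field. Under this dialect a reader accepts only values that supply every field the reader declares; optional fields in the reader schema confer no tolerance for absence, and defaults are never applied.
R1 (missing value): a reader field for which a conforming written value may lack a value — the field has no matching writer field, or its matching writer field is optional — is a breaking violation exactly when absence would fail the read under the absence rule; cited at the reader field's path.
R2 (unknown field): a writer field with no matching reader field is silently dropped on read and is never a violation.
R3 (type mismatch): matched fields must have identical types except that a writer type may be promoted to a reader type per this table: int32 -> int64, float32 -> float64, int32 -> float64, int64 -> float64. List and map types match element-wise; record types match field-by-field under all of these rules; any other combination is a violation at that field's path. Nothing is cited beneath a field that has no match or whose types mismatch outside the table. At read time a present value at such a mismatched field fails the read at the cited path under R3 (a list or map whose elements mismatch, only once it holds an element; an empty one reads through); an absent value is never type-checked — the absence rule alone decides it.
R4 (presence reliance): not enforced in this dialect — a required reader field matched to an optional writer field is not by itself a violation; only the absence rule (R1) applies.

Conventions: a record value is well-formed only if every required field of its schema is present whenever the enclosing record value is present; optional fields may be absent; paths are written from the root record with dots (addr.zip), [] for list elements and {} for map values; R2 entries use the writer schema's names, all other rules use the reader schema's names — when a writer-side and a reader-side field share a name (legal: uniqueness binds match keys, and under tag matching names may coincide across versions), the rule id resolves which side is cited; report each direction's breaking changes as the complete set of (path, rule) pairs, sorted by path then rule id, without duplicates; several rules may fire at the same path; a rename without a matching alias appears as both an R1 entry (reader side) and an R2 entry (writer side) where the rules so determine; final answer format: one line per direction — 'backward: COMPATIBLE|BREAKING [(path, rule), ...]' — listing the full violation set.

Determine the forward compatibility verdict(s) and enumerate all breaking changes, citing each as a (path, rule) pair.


each type pair in Account: writer, then reader
forward for Account (reader v1, writer v2):
  attrs: list<float64> -> list<float64>, writer required; from attrs
  avatar: bytes -> bytes, writer optional; from avatar
  factor: no writer match
  price: float64 -> float64, writer optional; from price
  latitude: float32 -> float32, writer required; from latitude
  age: int32 -> int32, writer required; from zip
  rating: float64 -> float64, writer required; from rating
  writer factor: unknown to reader
  R1 fires at avatar
  R1 fires at factor
  R1 fires at price
  forward on Account therefore BREAKING (3)
the rest of the Account diff is inert for this question:
  renamed field age to zip in record Account -> fires no rule on Account, leaving the asked answer as it is

forward: BREAKING [(avatar, R1), (factor, R1), (price, R1)]


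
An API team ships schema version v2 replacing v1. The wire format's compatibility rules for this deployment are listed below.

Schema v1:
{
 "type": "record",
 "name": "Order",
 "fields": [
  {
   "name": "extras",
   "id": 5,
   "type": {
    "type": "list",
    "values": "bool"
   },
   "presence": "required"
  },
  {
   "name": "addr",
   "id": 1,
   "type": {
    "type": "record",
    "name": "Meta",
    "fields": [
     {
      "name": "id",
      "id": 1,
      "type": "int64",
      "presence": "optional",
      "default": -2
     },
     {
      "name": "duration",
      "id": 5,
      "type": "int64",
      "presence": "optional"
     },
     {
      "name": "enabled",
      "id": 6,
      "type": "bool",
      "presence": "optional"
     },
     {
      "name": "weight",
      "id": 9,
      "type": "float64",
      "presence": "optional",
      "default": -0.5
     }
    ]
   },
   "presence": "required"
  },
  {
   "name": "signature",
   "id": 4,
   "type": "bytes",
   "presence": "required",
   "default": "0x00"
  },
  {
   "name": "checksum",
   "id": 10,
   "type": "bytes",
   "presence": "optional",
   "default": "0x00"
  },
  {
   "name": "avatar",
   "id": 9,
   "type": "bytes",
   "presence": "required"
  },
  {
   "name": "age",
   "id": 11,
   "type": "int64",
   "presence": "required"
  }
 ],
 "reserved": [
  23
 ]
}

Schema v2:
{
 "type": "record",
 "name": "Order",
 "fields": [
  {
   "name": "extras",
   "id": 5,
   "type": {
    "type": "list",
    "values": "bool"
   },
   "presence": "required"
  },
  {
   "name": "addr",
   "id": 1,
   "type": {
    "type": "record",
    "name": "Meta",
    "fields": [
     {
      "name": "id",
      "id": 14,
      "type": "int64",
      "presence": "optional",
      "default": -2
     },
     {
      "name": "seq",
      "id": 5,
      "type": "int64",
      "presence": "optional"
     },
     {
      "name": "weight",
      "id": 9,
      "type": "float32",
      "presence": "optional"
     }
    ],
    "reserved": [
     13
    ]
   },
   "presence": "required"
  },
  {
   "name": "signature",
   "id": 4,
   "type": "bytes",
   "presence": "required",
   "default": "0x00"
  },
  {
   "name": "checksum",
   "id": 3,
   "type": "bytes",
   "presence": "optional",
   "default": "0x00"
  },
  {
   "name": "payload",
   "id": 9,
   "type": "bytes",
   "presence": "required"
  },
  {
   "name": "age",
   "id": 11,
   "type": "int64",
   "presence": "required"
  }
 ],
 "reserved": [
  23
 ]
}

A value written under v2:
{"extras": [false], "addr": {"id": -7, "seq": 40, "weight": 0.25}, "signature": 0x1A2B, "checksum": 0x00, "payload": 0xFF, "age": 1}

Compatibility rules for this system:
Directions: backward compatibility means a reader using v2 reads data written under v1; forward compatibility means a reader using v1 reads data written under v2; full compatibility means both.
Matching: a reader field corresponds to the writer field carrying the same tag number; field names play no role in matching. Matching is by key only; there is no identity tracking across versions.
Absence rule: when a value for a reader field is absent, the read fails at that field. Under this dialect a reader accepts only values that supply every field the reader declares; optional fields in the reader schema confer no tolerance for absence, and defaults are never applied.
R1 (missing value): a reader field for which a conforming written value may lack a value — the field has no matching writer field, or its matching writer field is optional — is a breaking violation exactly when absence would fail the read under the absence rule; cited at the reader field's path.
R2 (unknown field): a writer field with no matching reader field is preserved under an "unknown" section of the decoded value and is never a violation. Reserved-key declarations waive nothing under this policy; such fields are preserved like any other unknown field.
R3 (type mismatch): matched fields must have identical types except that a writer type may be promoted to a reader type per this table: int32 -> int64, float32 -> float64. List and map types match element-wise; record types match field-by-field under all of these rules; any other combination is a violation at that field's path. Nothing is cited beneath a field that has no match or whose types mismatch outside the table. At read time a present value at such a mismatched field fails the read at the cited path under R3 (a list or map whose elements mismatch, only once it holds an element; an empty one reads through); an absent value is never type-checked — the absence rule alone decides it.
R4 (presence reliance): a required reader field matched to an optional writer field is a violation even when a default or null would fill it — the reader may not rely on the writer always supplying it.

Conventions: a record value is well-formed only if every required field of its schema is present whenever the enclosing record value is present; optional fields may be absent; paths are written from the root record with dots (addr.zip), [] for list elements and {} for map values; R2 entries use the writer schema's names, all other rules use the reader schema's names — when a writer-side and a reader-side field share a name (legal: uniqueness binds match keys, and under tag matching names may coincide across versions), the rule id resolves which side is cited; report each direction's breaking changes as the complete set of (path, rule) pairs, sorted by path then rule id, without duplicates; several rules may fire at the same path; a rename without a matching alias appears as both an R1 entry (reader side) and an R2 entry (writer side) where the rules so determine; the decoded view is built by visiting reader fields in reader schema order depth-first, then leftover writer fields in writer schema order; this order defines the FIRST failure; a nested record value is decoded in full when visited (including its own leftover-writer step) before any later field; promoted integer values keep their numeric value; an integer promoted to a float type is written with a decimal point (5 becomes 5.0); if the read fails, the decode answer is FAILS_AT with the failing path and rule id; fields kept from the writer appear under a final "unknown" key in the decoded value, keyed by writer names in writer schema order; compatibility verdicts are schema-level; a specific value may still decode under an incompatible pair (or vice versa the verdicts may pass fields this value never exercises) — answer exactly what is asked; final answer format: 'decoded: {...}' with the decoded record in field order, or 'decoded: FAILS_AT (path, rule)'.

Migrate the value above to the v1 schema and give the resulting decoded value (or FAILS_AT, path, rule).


decoded: FAILS_AT (addr.id, R1)

in Order below, arrows point writer -> reader
decode (reader v1):
  extras := [false]
  read fails at addr.id under R1 (no fill)
  => FAILS_AT (addr.id, R1)
the other Order changes do not affect what is asked:
  field weight in record Meta: type float64 changed to float32 (its default is dropped) -> a verdict-level change on Order — the shown value reads the same
  removed field enabled from record Meta -> a verdict-level change on Order — the shown value reads the same
  renamed field avatar to payload in record Order -> inert under this dialect — no rule fires on Order and the result does not move
  renamed field duration to seq in record Meta -> a verdict-level change on Order — the shown value reads the same
  field checksum in record Order: tag 10 changed to 3 -> inert under this dialect — no rule fires on Order and the result does not move


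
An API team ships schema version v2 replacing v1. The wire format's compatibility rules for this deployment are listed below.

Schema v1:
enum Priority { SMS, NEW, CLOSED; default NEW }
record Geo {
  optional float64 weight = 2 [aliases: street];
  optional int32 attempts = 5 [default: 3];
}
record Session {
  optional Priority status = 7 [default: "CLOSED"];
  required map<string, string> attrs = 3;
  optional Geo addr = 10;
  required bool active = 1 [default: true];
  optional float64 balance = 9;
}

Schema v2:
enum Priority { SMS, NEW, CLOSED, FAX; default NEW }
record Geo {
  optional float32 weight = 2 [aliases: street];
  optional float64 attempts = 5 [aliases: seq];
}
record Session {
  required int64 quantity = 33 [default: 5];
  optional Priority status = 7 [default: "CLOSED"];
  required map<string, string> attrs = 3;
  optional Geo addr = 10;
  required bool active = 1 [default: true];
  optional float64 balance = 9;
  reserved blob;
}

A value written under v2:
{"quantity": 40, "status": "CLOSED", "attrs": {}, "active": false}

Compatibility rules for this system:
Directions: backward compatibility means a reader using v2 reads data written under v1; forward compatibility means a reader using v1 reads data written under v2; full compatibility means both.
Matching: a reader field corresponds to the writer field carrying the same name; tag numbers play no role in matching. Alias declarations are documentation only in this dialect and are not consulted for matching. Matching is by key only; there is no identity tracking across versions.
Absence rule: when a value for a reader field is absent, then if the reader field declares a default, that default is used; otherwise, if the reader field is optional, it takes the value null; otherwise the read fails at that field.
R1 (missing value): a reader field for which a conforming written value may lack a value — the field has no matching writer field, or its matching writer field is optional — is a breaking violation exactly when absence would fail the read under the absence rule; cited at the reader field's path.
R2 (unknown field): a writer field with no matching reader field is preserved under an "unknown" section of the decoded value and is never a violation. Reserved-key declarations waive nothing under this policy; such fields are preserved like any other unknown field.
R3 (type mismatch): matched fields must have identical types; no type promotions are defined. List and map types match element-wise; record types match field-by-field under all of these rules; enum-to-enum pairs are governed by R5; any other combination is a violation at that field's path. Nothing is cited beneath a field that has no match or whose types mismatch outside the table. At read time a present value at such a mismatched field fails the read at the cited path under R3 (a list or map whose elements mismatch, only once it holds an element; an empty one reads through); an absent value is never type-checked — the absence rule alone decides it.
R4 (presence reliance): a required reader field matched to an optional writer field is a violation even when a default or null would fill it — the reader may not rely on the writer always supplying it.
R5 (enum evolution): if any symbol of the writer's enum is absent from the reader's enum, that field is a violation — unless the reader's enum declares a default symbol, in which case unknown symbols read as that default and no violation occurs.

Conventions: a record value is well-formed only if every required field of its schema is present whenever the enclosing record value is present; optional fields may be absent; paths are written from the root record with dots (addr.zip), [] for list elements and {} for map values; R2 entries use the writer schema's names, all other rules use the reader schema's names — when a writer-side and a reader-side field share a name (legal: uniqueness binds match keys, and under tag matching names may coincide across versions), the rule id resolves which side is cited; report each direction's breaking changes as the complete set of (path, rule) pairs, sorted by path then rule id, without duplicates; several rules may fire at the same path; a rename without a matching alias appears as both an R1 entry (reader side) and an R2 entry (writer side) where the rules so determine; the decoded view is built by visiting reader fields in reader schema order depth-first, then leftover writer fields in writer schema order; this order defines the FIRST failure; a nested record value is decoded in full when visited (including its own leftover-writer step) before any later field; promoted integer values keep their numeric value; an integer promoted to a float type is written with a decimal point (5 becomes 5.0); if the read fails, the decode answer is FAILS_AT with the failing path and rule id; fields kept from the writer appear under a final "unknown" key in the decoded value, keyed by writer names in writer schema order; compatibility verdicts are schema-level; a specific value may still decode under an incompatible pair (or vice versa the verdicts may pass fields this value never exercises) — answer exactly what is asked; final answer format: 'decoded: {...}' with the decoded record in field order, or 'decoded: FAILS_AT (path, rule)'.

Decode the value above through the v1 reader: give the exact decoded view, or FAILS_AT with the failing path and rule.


arrows below run writer -> reader for Session
decoding the Session value with the v1 reader:
  status := "CLOSED"
  attrs := {}
  addr := null (missing; optional => null)
  active := false
  balance := null (missing; optional => null)
  writer quantity: kept under "unknown"
  => decoded: {"status": "CLOSED", "attrs": {}, "addr": null, "active": false, "balance": null, "unknown": {"quantity": 40}}
checking off the Session differences that do not matter here:
  field attempts in record Geo: type int32 changed to float64 (its default is dropped) -> changes Session's schema-level verdicts only — the decode of this value is the same
  enum Priority (field status in record Session): symbol FAX added -> no rule fires on it and the decoded Session view is identical with or without it
  field weight in record Geo: type float64 changed to float32 -> changes Session's schema-level verdicts only — the decode of this value is the same

decoded: {"status": "CLOSED", "attrs": {}, "addr": null, "active": false, "balance": null, "unknown": {"quantity": 40}}


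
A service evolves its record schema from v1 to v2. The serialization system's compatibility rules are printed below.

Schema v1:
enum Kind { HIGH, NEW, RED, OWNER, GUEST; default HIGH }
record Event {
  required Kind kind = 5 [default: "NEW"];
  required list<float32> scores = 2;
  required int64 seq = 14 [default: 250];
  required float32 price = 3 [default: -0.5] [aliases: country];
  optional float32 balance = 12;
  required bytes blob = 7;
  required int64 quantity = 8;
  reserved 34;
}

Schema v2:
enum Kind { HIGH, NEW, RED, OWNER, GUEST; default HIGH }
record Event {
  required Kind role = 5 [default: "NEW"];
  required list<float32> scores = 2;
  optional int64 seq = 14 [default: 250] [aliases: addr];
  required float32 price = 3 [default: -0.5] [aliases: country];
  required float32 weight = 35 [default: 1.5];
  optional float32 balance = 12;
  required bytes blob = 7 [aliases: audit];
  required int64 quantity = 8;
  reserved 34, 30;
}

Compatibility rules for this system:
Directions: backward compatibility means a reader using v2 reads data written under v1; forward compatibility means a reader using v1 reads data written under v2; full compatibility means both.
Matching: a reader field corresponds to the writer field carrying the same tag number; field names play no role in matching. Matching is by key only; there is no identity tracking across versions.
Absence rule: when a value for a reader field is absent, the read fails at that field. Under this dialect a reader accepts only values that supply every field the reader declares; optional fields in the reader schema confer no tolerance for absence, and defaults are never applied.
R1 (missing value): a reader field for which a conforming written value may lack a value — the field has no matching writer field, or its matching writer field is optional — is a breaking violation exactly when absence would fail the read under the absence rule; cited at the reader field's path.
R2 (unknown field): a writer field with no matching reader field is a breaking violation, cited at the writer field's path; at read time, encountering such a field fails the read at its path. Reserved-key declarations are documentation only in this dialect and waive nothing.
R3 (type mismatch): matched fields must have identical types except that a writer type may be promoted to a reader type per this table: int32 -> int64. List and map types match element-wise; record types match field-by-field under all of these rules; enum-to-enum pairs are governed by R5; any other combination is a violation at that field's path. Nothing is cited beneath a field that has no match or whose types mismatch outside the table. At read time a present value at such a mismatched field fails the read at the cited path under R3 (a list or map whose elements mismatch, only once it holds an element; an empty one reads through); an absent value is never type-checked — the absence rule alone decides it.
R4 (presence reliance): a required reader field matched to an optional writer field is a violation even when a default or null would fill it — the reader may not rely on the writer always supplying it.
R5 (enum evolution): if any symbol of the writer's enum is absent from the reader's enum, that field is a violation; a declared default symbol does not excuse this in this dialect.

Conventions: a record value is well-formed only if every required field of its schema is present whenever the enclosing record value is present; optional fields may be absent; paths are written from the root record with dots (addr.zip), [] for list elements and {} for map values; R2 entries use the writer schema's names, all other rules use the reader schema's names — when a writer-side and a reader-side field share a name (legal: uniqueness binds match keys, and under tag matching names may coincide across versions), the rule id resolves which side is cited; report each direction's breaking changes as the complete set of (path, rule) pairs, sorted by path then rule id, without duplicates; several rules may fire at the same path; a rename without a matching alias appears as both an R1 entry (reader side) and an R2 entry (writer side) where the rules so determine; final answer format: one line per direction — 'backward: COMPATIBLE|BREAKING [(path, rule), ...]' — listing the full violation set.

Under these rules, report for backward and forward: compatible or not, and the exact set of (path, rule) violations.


in Event below, arrows point writer -> reader
backward analysis of Event with v2 as reader and v1 as writer:
  writer required, Kind -> Kind: reader role maps from writer kind
  writer required, list<float32> -> list<float32>: reader scores maps from writer scores
  writer required, int64 -> int64: reader seq maps from writer seq
  writer required, float32 -> float32: reader price maps from writer price
  weight has no writer counterpart
  writer optional, float32 -> float32: reader balance maps from writer balance
  writer required, bytes -> bytes: reader blob maps from writer blob
  writer required, int64 -> int64: reader quantity maps from writer quantity
  breaking: (balance, R1)
  breaking: (weight, R1)
  backward on Event therefore BREAKING (2)
forward analysis of Event with v1 as reader and v2 as writer:
  writer required, Kind -> Kind: reader kind maps from writer role
  writer required, list<float32> -> list<float32>: reader scores maps from writer scores
  writer optional, int64 -> int64: reader seq maps from writer seq
  writer required, float32 -> float32: reader price maps from writer price
  writer optional, float32 -> float32: reader balance maps from writer balance
  writer required, bytes -> bytes: reader blob maps from writer blob
  writer required, int64 -> int64: reader quantity maps from writer quantity
  writer field weight has no reader counterpart
  breaking: (balance, R1)
  breaking: (seq, R1)
  breaking: (seq, R4)
  breaking: (weight, R2)
  forward on Event therefore BREAKING (4)

backward: BREAKING [(balance, R1), (weight, R1)]; forward: BREAKING [(balance, R1), (seq, R1), (seq, R4), (weight, R2)]


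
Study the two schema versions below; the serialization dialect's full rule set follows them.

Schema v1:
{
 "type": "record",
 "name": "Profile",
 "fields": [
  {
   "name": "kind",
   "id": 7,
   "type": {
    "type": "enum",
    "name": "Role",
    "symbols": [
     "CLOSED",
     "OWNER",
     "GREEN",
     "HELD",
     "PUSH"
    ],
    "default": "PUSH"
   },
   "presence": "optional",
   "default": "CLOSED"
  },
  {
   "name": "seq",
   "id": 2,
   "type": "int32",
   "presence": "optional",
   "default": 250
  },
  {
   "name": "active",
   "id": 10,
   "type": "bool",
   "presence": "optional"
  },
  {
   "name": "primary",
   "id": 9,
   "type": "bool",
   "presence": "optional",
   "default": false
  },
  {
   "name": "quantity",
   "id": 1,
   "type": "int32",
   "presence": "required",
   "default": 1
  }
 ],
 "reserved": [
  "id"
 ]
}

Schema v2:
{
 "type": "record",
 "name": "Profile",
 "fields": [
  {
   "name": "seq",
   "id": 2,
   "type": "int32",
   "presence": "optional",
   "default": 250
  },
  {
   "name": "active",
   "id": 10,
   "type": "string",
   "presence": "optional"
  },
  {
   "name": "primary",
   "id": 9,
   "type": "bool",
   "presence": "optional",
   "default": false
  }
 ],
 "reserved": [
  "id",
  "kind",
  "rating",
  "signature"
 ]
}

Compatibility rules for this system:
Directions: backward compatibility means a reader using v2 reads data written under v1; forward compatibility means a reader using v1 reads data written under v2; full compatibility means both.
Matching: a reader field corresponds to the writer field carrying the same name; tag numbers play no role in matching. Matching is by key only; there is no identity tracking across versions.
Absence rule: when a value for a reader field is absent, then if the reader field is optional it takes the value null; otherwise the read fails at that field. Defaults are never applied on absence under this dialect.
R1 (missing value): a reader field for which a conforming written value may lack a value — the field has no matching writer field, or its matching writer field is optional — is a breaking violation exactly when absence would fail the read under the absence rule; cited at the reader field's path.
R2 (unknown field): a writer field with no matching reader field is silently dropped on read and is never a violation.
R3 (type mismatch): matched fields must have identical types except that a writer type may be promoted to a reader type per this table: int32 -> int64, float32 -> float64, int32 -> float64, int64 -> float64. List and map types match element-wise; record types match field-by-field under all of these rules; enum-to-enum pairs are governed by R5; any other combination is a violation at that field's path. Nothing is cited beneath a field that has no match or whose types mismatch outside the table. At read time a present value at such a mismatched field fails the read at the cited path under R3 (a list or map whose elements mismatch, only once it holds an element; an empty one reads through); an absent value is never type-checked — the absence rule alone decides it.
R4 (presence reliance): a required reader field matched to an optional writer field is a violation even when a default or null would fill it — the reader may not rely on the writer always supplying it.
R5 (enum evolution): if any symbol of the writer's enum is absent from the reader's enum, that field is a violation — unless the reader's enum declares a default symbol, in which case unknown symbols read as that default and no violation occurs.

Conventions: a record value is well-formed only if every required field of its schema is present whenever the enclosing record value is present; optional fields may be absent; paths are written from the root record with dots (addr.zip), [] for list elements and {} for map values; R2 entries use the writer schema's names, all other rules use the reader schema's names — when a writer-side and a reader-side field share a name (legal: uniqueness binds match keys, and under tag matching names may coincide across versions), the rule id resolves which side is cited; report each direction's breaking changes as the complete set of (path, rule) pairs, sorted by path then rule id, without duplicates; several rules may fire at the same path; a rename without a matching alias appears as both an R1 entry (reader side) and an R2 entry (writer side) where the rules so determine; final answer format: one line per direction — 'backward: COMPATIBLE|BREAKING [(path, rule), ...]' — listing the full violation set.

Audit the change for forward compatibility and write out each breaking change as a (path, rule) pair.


forward: BREAKING [(active, R3), (quantity, R1)]

in Profile below, arrows point writer -> reader
forward for Profile (reader v1, writer v2):
  kind: no writer-side match
  writer optional, int32 -> int32: reader seq maps from writer seq
  writer optional, string -> bool: reader active maps from writer active
  writer optional, bool -> bool: reader primary maps from writer primary
  quantity: no writer-side match
  breaking: (active, R3)
  breaking: (quantity, R1)
  forward on Profile therefore BREAKING (2)
checking off the Profile differences that do not matter here:
  removed field kind from record Profile (its key "kind" joins the reserved list) -> no rule fires on it in Profile's dialect; the asked verdict holds


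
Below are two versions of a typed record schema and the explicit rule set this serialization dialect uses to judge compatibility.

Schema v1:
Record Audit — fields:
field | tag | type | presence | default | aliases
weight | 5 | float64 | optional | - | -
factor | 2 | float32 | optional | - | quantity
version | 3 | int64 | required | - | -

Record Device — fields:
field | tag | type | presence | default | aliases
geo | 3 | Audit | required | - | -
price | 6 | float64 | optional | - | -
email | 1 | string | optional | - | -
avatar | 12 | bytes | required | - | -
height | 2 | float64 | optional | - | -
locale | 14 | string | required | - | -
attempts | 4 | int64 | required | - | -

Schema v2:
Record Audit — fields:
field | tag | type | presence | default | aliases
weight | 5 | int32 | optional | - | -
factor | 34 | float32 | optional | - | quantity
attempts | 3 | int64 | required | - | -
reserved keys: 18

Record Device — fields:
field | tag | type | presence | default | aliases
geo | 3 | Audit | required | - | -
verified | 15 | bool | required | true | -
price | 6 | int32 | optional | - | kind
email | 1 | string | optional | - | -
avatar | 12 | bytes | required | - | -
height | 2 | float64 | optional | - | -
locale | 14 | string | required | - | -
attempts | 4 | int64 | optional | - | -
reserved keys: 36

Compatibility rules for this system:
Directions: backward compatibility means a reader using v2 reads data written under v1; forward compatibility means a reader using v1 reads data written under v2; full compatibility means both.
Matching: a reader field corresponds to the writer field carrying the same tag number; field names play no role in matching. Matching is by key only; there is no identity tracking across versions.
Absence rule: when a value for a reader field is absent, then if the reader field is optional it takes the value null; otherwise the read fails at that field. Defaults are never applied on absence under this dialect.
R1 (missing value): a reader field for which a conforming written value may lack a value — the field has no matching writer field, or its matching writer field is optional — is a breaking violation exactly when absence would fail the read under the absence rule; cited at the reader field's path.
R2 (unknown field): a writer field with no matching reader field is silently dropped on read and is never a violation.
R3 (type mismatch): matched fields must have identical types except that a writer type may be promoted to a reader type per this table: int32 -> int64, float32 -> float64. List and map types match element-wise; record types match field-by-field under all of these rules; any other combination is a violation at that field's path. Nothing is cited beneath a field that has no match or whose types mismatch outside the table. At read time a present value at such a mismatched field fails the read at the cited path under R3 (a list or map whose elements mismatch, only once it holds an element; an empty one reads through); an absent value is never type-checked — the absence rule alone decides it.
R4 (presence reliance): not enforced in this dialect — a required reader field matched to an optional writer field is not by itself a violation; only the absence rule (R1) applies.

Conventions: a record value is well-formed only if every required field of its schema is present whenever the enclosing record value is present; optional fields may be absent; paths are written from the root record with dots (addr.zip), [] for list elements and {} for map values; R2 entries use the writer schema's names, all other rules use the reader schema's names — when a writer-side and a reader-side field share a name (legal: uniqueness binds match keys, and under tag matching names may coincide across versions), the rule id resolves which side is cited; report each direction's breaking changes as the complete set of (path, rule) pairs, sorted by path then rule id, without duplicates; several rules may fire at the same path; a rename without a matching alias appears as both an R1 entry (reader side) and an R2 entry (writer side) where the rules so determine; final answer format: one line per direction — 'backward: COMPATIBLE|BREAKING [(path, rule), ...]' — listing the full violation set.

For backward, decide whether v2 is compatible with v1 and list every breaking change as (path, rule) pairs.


backward: BREAKING [(geo.weight, R3), (price, R3), (verified, R1)]

in Device below, arrows point writer -> reader
backward on Device — v2 reading data written by v1:
  geo: paired with writer geo (Audit -> Audit; writer required)
  verified: no writer match
  price: paired with writer price (float64 -> int32; writer optional)
  email: paired with writer email (string -> string; writer optional)
  avatar: paired with writer avatar (bytes -> bytes; writer required)
  height: paired with writer height (float64 -> float64; writer optional)
  locale: paired with writer locale (string -> string; writer required)
  attempts: paired with writer attempts (int64 -> int64; writer required)
  geo.weight: paired with writer geo.weight (float64 -> int32; writer optional)
  geo.factor: no writer match
  geo.attempts: paired with writer geo.version (int64 -> int64; writer required)
  writer geo.factor: unknown to reader
  violation R3 at geo.weight
  violation R3 at price
  violation R1 at verified
  => backward: BREAKING (3)
the other Device changes do not affect what is asked:
  field attempts in record Device: required changed to optional -> affects forward compatibility only, which is not asked
  renamed field version to attempts in record Audit -> no rule fires on it in Device's dialect; the asked verdict holds
  field factor in record Audit: tag 2 changed to 34 -> no rule fires on it in Device's dialect; the asked verdict holds


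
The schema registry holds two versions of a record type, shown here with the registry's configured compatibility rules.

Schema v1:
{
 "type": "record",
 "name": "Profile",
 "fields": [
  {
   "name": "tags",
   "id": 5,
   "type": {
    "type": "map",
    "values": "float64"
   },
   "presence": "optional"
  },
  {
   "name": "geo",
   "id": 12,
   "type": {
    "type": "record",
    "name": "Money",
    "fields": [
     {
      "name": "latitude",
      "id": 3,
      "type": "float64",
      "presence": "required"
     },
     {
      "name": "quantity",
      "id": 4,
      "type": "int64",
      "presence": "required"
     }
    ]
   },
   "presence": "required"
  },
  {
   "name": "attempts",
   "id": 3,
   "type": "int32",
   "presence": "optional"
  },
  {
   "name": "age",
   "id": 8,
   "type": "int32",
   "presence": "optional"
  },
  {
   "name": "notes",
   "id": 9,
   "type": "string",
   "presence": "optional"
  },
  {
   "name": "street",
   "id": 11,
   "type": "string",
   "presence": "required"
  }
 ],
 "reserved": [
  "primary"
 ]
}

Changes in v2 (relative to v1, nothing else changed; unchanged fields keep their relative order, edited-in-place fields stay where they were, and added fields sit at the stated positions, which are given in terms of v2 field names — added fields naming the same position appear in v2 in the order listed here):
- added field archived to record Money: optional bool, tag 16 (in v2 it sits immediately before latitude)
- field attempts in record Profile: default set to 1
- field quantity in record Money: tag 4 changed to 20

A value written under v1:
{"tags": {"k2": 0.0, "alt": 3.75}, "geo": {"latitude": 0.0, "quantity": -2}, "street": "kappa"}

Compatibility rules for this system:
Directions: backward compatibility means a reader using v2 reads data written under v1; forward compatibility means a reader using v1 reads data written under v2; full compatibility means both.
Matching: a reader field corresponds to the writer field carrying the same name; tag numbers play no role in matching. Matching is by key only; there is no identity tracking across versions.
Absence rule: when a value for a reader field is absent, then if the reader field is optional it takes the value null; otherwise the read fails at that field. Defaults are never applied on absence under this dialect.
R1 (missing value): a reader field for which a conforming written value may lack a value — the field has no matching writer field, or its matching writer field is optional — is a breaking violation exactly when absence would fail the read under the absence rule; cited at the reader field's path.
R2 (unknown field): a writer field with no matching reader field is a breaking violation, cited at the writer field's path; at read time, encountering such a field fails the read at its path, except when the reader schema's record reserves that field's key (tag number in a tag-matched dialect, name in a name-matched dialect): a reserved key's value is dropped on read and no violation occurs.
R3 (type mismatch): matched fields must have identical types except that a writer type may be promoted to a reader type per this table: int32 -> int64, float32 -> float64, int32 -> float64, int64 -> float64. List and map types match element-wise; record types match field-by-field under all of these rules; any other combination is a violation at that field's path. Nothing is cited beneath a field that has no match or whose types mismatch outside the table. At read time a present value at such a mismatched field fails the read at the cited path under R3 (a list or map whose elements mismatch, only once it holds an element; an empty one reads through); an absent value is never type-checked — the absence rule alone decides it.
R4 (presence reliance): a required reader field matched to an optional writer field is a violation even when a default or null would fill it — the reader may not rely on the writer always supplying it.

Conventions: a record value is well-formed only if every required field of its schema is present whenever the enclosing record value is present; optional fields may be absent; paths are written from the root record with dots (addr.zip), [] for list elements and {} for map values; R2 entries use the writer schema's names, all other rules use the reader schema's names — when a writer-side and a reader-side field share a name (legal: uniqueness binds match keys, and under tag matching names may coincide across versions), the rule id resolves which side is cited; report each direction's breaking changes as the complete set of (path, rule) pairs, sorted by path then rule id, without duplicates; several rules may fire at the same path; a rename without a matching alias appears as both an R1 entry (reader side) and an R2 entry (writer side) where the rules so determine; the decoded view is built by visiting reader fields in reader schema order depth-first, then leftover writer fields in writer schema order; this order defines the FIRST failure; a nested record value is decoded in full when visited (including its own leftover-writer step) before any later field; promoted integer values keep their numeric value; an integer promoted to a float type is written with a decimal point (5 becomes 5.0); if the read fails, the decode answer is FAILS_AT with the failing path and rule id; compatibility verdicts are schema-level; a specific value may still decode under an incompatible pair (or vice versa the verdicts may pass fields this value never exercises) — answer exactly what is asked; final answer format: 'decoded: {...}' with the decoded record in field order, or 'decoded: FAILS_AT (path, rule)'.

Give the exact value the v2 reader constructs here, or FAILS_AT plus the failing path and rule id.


the writer's type comes first in each Profile pair
migrating the Profile value to v2:
  tags := {"k2": 0.0, "alt": 3.75}
  geo.archived := null (absent, optional -> null)
  geo.latitude := 0.0
  geo.quantity := -2
  attempts := null (absent, optional -> null)
  age := null (absent, optional -> null)
  notes := null (absent, optional -> null)
  street := "kappa"
  => decoded: {"tags": {"k2": 0.0, "alt": 3.75}, "geo": {"archived": null, "latitude": 0.0, "quantity": -2}, "attempts": null, "age": null, "notes": null, "street": "kappa"}
remaining Profile differences; none change what is asked:
  field attempts in record Profile: default set to 1 -> triggers nothing under the printed rules; the Profile answer is the same either way
  field quantity in record Money: tag 4 changed to 20 -> triggers nothing under the printed rules; the Profile answer is the same either way

decoded: {"tags": {"k2": 0.0, "alt": 3.75}, "geo": {"archived": null, "latitude": 0.0, "quantity": -2}, "attempts": null, "age": null, "notes": null, "street": "kappa"}
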